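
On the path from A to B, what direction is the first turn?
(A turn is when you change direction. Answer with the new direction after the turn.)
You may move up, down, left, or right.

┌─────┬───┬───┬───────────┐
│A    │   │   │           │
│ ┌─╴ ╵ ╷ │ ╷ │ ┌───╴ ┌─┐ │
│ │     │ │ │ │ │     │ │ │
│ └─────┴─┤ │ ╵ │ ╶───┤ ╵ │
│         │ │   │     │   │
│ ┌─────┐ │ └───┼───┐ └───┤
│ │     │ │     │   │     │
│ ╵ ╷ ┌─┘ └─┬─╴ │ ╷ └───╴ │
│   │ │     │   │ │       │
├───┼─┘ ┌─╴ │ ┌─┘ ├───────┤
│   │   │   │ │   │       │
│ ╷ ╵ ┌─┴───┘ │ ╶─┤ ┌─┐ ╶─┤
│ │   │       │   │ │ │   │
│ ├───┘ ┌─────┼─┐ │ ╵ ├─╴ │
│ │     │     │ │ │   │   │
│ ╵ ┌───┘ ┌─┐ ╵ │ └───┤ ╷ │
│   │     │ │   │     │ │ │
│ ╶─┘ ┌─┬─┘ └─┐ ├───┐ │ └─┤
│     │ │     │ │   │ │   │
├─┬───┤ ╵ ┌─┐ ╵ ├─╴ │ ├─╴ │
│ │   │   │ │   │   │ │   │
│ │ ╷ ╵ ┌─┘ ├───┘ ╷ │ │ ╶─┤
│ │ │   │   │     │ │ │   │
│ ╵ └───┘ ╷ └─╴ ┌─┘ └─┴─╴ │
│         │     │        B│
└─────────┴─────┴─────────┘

Directions: down, down, right, right, right, right, down, down, left, down, left, down, left, up, left, down, down, down, down, right, right, up, right, right, up, right, right, down, right, down, down, left, up, left, left, down, left, down, left, up, left, down, down, right, right, right, up, right, down, right, right, up, right, up, right, down, down, right, right, right
First turn direction: right

Solution:

┌─────┬───┬───┬───────────┐
│A    │   │   │           │
│ ┌─╴ ╵ ╷ │ ╷ │ ┌───╴ ┌─┐ │
│↓│     │ │ │ │ │     │ │ │
│ └─────┴─┤ │ ╵ │ ╶───┤ ╵ │
│↳ → → → ↓│ │   │     │   │
│ ┌─────┐ │ └───┼───┐ └───┤
│ │     │↓│     │   │     │
│ ╵ ╷ ┌─┘ └─┬─╴ │ ╷ └───╴ │
│   │ │↓ ↲  │   │ │       │
├───┼─┘ ┌─╴ │ ┌─┘ ├───────┤
│↓ ↰│↓ ↲│   │ │   │       │
│ ╷ ╵ ┌─┴───┘ │ ╶─┤ ┌─┐ ╶─┤
│↓│↑ ↲│       │   │ │ │   │
│ ├───┘ ┌─────┼─┐ │ ╵ ├─╴ │
│↓│     │↱ → ↓│ │ │   │   │
│ ╵ ┌───┘ ┌─┐ ╵ │ └───┤ ╷ │
│↓  │↱ → ↑│ │↳ ↓│     │ │ │
│ ╶─┘ ┌─┬─┘ └─┐ ├───┐ │ └─┤
│↳ → ↑│ │↓ ← ↰│↓│   │ │   │
├─┬───┤ ╵ ┌─┐ ╵ ├─╴ │ ├─╴ │
│ │↓ ↰│↓ ↲│ │↑ ↲│↱ ↓│ │   │
│ │ ╷ ╵ ┌─┘ ├───┘ ╷ │ │ ╶─┤
│ │↓│↑ ↲│↱ ↓│  ↱ ↑│↓│ │   │
│ ╵ └───┘ ╷ └─╴ ┌─┘ └─┴─╴ │
│  ↳ → → ↑│↳ → ↑│  ↳ → → B│
└─────────┴─────┴─────────┘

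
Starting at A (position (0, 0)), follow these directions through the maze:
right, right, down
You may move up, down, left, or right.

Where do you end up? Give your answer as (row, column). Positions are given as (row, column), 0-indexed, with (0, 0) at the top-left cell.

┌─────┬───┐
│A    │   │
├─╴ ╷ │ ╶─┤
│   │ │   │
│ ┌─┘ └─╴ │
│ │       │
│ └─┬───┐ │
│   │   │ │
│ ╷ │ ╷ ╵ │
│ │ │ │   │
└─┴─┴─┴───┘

Following directions step by step:
Start: (0, 0)
  right: (0, 0) → (0, 1)
  right: (0, 1) → (0, 2)
  down: (0, 2) → (1, 2)
Final position: (1, 2)

Path taken:

┌─────┬───┐
│A → ↓│   │
├─╴ ╷ │ ╶─┤
│   │B│   │
│ ┌─┘ └─╴ │
│ │       │
│ └─┬───┐ │
│   │   │ │
│ ╷ │ ╷ ╵ │
│ │ │ │   │
└─┴─┴─┴───┘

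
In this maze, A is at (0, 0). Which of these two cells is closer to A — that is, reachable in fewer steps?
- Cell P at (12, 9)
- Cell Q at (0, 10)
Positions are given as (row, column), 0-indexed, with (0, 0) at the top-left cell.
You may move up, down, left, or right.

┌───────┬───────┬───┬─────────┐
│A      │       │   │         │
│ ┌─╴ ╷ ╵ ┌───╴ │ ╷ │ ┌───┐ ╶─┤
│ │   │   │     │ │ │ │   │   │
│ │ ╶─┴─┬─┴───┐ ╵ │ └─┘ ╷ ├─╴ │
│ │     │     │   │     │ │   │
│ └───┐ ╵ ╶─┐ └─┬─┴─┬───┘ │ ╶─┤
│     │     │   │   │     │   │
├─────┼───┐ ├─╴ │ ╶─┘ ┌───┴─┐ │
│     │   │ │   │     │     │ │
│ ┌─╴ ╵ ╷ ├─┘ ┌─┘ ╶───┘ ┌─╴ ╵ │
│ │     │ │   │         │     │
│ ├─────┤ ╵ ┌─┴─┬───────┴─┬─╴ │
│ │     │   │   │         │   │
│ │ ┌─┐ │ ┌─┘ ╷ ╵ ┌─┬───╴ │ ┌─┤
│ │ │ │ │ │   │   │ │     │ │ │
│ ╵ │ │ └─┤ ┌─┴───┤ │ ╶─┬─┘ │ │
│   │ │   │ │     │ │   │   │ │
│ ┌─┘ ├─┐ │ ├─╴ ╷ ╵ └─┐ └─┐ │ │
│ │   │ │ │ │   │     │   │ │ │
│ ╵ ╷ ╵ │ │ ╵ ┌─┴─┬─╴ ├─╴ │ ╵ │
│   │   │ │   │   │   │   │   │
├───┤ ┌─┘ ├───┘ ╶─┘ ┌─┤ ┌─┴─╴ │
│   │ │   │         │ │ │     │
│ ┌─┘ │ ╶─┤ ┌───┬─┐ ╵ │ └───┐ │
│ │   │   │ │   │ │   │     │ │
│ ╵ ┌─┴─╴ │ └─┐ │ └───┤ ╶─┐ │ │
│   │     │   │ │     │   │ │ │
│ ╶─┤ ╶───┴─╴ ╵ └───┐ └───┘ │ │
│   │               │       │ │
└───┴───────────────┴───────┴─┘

Shortest path A → P at (12, 9): 63 steps
Shortest path A → Q at (0, 10): 48 steps

Q is closer (48 steps vs 63 steps).

Path to P:

┌───────┬───────┬───┬─────────┐
│A → ↓  │       │   │         │
│ ┌─╴ ╷ ╵ ┌───╴ │ ╷ │ ┌───┐ ╶─┤
│ │↓ ↲│   │     │ │ │ │   │   │
│ │ ╶─┴─┬─┴───┐ ╵ │ └─┘ ╷ ├─╴ │
│ │↳ → ↓│↱ → ↓│   │     │ │   │
│ └───┐ ╵ ╶─┐ └─┬─┴─┬───┘ │ ╶─┤
│     │↳ ↑  │↳ ↓│   │     │   │
├─────┼───┐ ├─╴ │ ╶─┘ ┌───┴─┐ │
│↓ ← ↰│↓ ↰│ │↓ ↲│     │     │ │
│ ┌─╴ ╵ ╷ ├─┘ ┌─┘ ╶───┘ ┌─╴ ╵ │
│↓│  ↑ ↲│↑│↓ ↲│         │     │
│ ├─────┤ ╵ ┌─┴─┬───────┴─┬─╴ │
│↓│↱ → ↓│↑ ↲│   │         │   │
│ │ ┌─┐ │ ┌─┘ ╷ ╵ ┌─┬───╴ │ ┌─┤
│↓│↑│ │↓│ │   │   │ │     │ │ │
│ ╵ │ │ └─┤ ┌─┴───┤ │ ╶─┬─┘ │ │
│↳ ↑│ │↳ ↓│ │     │ │   │   │ │
│ ┌─┘ ├─┐ │ ├─╴ ╷ ╵ └─┐ └─┐ │ │
│ │   │ │↓│ │   │     │   │ │ │
│ ╵ ╷ ╵ │ │ ╵ ┌─┴─┬─╴ ├─╴ │ ╵ │
│   │   │↓│   │   │   │   │   │
├───┤ ┌─┘ ├───┘ ╶─┘ ┌─┤ ┌─┴─╴ │
│   │ │↓ ↲│↱ → → → ↓│ │ │     │
│ ┌─┘ │ ╶─┤ ┌───┬─┐ ╵ │ └───┐ │
│ │   │↳ ↓│↑│   │ │P  │     │ │
│ ╵ ┌─┴─╴ │ └─┐ │ └───┤ ╶─┐ │ │
│   │↓ ← ↲│↑ ↰│ │     │   │ │ │
│ ╶─┤ ╶───┴─╴ ╵ └───┐ └───┘ │ │
│   │↳ → → → ↑      │       │ │
└───┴───────────────┴───────┴─┘

Path to Q:

┌───────┬───────┬───┬─────────┐
│A → → ↓│↱ → → ↓│↱ ↓│Q ← ← ↰  │
│ ┌─╴ ╷ ╵ ┌───╴ │ ╷ │ ┌───┐ ╶─┤
│ │   │↳ ↑│    ↓│↑│↓│ │↱ ↓│↑ ↰│
│ │ ╶─┴─┬─┴───┐ ╵ │ └─┘ ╷ ├─╴ │
│ │     │     │↳ ↑│↳ → ↑│↓│↱ ↑│
│ └───┐ ╵ ╶─┐ └─┬─┴─┬───┘ │ ╶─┤
│     │     │   │   │↓ ← ↲│↑ ↰│
├─────┼───┐ ├─╴ │ ╶─┘ ┌───┴─┐ │
│     │   │ │   │↓ ← ↲│↱ → ↓│↑│
│ ┌─╴ ╵ ╷ ├─┘ ┌─┘ ╶───┘ ┌─╴ ╵ │
│ │     │ │   │  ↳ → → ↑│  ↳ ↑│
│ ├─────┤ ╵ ┌─┴─┬───────┴─┬─╴ │
│ │     │   │   │         │   │
│ │ ┌─┐ │ ┌─┘ ╷ ╵ ┌─┬───╴ │ ┌─┤
│ │ │ │ │ │   │   │ │     │ │ │
│ ╵ │ │ └─┤ ┌─┴───┤ │ ╶─┬─┘ │ │
│   │ │   │ │     │ │   │   │ │
│ ┌─┘ ├─┐ │ ├─╴ ╷ ╵ └─┐ └─┐ │ │
│ │   │ │ │ │   │     │   │ │ │
│ ╵ ╷ ╵ │ │ ╵ ┌─┴─┬─╴ ├─╴ │ ╵ │
│   │   │ │   │   │   │   │   │
├───┤ ┌─┘ ├───┘ ╶─┘ ┌─┤ ┌─┴─╴ │
│   │ │   │         │ │ │     │
│ ┌─┘ │ ╶─┤ ┌───┬─┐ ╵ │ └───┐ │
│ │   │   │ │   │ │   │     │ │
│ ╵ ┌─┴─╴ │ └─┐ │ └───┤ ╶─┐ │ │
│   │     │   │ │     │   │ │ │
│ ╶─┤ ╶───┴─╴ ╵ └───┐ └───┘ │ │
│   │               │       │ │
└───┴───────────────┴───────┴─┘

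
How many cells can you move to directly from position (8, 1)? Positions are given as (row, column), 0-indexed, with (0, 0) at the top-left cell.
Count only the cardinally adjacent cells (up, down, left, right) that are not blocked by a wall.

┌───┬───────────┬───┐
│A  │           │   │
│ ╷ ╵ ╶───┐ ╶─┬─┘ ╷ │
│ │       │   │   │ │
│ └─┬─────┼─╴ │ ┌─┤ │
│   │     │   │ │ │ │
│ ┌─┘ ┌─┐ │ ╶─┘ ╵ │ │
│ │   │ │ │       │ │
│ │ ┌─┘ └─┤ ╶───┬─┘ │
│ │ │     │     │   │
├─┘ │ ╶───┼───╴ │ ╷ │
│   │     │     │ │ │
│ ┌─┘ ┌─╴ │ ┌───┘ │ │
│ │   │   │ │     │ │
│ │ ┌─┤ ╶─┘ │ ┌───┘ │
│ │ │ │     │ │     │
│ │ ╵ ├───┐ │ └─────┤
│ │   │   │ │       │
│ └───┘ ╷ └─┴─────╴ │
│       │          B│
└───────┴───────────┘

Checking passable neighbors of (8, 1):
Neighbors: (7, 1), (8, 2)
Count: 2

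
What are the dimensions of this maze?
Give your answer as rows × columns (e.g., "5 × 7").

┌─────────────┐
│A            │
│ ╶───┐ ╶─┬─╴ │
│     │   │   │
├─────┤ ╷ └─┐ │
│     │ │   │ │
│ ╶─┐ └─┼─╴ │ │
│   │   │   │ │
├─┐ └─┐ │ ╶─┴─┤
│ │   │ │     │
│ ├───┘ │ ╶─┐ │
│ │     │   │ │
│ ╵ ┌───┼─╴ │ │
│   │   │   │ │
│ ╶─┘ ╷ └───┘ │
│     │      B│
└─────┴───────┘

Counting the maze dimensions:
Rows (vertical): 8
Columns (horizontal): 7
Dimensions: 8 × 7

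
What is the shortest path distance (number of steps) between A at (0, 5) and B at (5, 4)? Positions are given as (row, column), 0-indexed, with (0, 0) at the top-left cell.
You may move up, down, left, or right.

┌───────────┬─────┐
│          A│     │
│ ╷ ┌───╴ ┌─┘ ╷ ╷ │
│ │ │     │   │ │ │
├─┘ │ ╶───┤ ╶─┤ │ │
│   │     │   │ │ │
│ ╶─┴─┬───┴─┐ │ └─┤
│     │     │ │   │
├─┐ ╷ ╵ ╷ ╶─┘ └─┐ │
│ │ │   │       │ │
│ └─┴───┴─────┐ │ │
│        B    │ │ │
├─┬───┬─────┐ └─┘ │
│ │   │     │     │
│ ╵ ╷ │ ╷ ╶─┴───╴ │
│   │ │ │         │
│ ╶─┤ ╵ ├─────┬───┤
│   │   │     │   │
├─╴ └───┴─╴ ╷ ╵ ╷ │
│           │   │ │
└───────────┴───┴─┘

Finding path from (0, 5) to (5, 4):
Path: (0,5) → (0,4) → (0,3) → (0,2) → (0,1) → (1,1) → (2,1) → (2,0) → (3,0) → (3,1) → (3,2) → (4,2) → (4,3) → (3,3) → (3,4) → (4,4) → (4,5) → (4,6) → (3,6) → (2,6) → (2,5) → (1,5) → (1,6) → (0,6) → (0,7) → (1,7) → (2,7) → (3,7) → (3,8) → (4,8) → (5,8) → (6,8) → (6,7) → (6,6) → (5,6) → (5,5) → (5,4)
Distance: 36 steps

Solution:

┌───────────┬─────┐
│  ↓ ← ← ← A│↱ ↓  │
│ ╷ ┌───╴ ┌─┘ ╷ ╷ │
│ │↓│     │↱ ↑│↓│ │
├─┘ │ ╶───┤ ╶─┤ │ │
│↓ ↲│     │↑ ↰│↓│ │
│ ╶─┴─┬───┴─┐ │ └─┤
│↳ → ↓│↱ ↓  │↑│↳ ↓│
├─┐ ╷ ╵ ╷ ╶─┘ └─┐ │
│ │ │↳ ↑│↳ → ↑  │↓│
│ └─┴───┴─────┐ │ │
│        B ← ↰│ │↓│
├─┬───┬─────┐ └─┘ │
│ │   │     │↑ ← ↲│
│ ╵ ╷ │ ╷ ╶─┴───╴ │
│   │ │ │         │
│ ╶─┤ ╵ ├─────┬───┤
│   │   │     │   │
├─╴ └───┴─╴ ╷ ╵ ╷ │
│           │   │ │
└───────────┴───┴─┘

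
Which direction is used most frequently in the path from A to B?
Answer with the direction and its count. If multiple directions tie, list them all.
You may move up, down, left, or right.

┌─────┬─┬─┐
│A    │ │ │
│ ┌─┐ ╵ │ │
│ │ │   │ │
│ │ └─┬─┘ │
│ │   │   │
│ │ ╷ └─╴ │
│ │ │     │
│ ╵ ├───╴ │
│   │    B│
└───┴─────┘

Directions: down, down, down, down, right, up, up, right, down, right, right, down
Counts: {'down': 6, 'right': 4, 'up': 2}
Most common: down (6 times)

Solution:

┌─────┬─┬─┐
│A    │ │ │
│ ┌─┐ ╵ │ │
│↓│ │   │ │
│ │ └─┬─┘ │
│↓│↱ ↓│   │
│ │ ╷ └─╴ │
│↓│↑│↳ → ↓│
│ ╵ ├───╴ │
│↳ ↑│    B│
└───┴─────┘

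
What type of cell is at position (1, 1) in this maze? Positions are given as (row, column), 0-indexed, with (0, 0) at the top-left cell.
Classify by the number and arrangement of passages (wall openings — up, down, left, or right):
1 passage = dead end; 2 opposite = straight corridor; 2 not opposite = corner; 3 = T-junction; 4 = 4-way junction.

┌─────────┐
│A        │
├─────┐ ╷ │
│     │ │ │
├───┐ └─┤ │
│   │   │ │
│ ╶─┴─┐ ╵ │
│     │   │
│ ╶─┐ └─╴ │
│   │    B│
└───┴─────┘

Checking cell at (1, 1):
Number of passages: 2
Cell type: straight corridor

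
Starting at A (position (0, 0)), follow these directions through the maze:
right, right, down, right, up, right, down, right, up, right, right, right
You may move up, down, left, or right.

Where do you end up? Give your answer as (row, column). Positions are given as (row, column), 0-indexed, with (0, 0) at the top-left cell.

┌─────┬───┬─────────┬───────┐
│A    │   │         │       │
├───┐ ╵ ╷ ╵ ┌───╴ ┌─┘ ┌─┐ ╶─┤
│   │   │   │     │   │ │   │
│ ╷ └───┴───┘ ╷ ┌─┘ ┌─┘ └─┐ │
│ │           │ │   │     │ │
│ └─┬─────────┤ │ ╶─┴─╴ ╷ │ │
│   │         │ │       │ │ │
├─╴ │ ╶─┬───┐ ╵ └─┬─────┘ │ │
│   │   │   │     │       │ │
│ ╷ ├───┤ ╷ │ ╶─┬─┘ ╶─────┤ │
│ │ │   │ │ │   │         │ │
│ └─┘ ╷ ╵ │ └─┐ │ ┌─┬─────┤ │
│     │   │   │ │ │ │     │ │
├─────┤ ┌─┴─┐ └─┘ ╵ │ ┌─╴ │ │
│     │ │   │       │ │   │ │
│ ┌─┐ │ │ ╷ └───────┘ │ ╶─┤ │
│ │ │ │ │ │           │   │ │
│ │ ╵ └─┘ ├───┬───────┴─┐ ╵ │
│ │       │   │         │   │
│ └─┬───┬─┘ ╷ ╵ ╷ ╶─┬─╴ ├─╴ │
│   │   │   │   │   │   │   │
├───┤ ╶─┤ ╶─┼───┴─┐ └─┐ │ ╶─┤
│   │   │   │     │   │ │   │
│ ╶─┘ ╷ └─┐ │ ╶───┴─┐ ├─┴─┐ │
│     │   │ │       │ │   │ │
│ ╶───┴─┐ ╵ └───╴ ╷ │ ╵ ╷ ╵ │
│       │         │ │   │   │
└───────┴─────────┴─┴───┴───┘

Following directions step by step:
Start: (0, 0)
  right: (0, 0) → (0, 1)
  right: (0, 1) → (0, 2)
  down: (0, 2) → (1, 2)
  right: (1, 2) → (1, 3)
  up: (1, 3) → (0, 3)
  right: (0, 3) → (0, 4)
  down: (0, 4) → (1, 4)
  right: (1, 4) → (1, 5)
  up: (1, 5) → (0, 5)
  right: (0, 5) → (0, 6)
  right: (0, 6) → (0, 7)
  right: (0, 7) → (0, 8)
Final position: (0, 8)

Path taken:

┌─────┬───┬─────────┬───────┐
│A → ↓│↱ ↓│↱ → → B  │       │
├───┐ ╵ ╷ ╵ ┌───╴ ┌─┘ ┌─┐ ╶─┤
│   │↳ ↑│↳ ↑│     │   │ │   │
│ ╷ └───┴───┘ ╷ ┌─┘ ┌─┘ └─┐ │
│ │           │ │   │     │ │
│ └─┬─────────┤ │ ╶─┴─╴ ╷ │ │
│   │         │ │       │ │ │
├─╴ │ ╶─┬───┐ ╵ └─┬─────┘ │ │
│   │   │   │     │       │ │
│ ╷ ├───┤ ╷ │ ╶─┬─┘ ╶─────┤ │
│ │ │   │ │ │   │         │ │
│ └─┘ ╷ ╵ │ └─┐ │ ┌─┬─────┤ │
│     │   │   │ │ │ │     │ │
├─────┤ ┌─┴─┐ └─┘ ╵ │ ┌─╴ │ │
│     │ │   │       │ │   │ │
│ ┌─┐ │ │ ╷ └───────┘ │ ╶─┤ │
│ │ │ │ │ │           │   │ │
│ │ ╵ └─┘ ├───┬───────┴─┐ ╵ │
│ │       │   │         │   │
│ └─┬───┬─┘ ╷ ╵ ╷ ╶─┬─╴ ├─╴ │
│   │   │   │   │   │   │   │
├───┤ ╶─┤ ╶─┼───┴─┐ └─┐ │ ╶─┤
│   │   │   │     │   │ │   │
│ ╶─┘ ╷ └─┐ │ ╶───┴─┐ ├─┴─┐ │
│     │   │ │       │ │   │ │
│ ╶───┴─┐ ╵ └───╴ ╷ │ ╵ ╷ ╵ │
│       │         │ │   │   │
└───────┴─────────┴─┴───┴───┘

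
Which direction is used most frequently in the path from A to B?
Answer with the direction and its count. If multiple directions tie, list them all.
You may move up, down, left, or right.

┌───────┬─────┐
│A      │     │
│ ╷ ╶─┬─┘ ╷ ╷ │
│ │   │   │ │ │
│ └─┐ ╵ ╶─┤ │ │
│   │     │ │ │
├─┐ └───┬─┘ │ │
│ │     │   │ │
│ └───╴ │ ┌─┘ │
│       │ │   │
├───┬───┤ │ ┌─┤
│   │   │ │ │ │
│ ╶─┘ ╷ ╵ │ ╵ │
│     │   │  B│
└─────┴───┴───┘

Directions: right, down, right, down, right, up, right, up, right, right, down, down, down, down, left, down, down, right
Counts: {'right': 7, 'down': 8, 'up': 2, 'left': 1}
Most common: down (8 times)

Solution:

┌───────┬─────┐
│A ↓    │↱ → ↓│
│ ╷ ╶─┬─┘ ╷ ╷ │
│ │↳ ↓│↱ ↑│ │↓│
│ └─┐ ╵ ╶─┤ │ │
│   │↳ ↑  │ │↓│
├─┐ └───┬─┘ │ │
│ │     │   │↓│
│ └───╴ │ ┌─┘ │
│       │ │↓ ↲│
├───┬───┤ │ ┌─┤
│   │   │ │↓│ │
│ ╶─┘ ╷ ╵ │ ╵ │
│     │   │↳ B│
└─────┴───┴───┘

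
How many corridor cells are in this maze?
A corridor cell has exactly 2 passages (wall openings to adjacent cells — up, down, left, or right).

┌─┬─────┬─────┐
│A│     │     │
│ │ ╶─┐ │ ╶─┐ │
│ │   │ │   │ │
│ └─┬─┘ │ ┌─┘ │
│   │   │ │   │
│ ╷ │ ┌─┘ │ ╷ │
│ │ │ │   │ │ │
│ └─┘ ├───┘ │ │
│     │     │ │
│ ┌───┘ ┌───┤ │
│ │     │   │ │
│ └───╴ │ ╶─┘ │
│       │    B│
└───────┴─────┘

Counting cells with exactly 2 passages:
Total corridor cells: 37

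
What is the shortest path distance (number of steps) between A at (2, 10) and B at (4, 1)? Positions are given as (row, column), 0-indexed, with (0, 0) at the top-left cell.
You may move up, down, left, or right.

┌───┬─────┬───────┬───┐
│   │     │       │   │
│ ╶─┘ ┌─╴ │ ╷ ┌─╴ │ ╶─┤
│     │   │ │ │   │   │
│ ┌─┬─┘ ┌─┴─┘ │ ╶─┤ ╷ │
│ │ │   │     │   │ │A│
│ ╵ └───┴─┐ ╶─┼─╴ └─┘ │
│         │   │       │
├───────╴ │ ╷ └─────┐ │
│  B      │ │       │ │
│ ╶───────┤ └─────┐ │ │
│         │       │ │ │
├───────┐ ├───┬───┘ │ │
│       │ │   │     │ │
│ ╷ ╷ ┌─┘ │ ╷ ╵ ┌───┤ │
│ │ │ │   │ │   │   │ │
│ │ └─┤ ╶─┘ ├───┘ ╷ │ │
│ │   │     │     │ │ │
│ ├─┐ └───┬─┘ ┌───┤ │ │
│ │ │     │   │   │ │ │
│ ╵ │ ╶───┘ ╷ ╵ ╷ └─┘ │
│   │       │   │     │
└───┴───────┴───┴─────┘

Finding path from (2, 10) to (4, 1):
Path: (2,10) → (3,10) → (3,9) → (3,8) → (2,8) → (2,7) → (1,7) → (1,8) → (0,8) → (0,7) → (0,6) → (1,6) → (2,6) → (2,5) → (3,5) → (3,6) → (4,6) → (4,7) → (4,8) → (4,9) → (5,9) → (6,9) → (6,8) → (6,7) → (7,7) → (7,6) → (6,6) → (6,5) → (7,5) → (8,5) → (8,4) → (8,3) → (7,3) → (7,4) → (6,4) → (5,4) → (5,3) → (5,2) → (5,1) → (5,0) → (4,0) → (4,1)
Distance: 41 steps

Solution:

┌───┬─────┬───────┬───┐
│   │     │  ↓ ← ↰│   │
│ ╶─┘ ┌─╴ │ ╷ ┌─╴ │ ╶─┤
│     │   │ │↓│↱ ↑│   │
│ ┌─┬─┘ ┌─┴─┘ │ ╶─┤ ╷ │
│ │ │   │  ↓ ↲│↑ ↰│ │A│
│ ╵ └───┴─┐ ╶─┼─╴ └─┘ │
│         │↳ ↓│  ↑ ← ↲│
├───────╴ │ ╷ └─────┐ │
│↱ B      │ │↳ → → ↓│ │
│ ╶───────┤ └─────┐ │ │
│↑ ← ← ← ↰│       │↓│ │
├───────┐ ├───┬───┘ │ │
│       │↑│↓ ↰│↓ ← ↲│ │
│ ╷ ╷ ┌─┘ │ ╷ ╵ ┌───┤ │
│ │ │ │↱ ↑│↓│↑ ↲│   │ │
│ │ └─┤ ╶─┘ ├───┘ ╷ │ │
│ │   │↑ ← ↲│     │ │ │
│ ├─┐ └───┬─┘ ┌───┤ │ │
│ │ │     │   │   │ │ │
│ ╵ │ ╶───┘ ╷ ╵ ╷ └─┘ │
│   │       │   │     │
└───┴───────┴───┴─────┘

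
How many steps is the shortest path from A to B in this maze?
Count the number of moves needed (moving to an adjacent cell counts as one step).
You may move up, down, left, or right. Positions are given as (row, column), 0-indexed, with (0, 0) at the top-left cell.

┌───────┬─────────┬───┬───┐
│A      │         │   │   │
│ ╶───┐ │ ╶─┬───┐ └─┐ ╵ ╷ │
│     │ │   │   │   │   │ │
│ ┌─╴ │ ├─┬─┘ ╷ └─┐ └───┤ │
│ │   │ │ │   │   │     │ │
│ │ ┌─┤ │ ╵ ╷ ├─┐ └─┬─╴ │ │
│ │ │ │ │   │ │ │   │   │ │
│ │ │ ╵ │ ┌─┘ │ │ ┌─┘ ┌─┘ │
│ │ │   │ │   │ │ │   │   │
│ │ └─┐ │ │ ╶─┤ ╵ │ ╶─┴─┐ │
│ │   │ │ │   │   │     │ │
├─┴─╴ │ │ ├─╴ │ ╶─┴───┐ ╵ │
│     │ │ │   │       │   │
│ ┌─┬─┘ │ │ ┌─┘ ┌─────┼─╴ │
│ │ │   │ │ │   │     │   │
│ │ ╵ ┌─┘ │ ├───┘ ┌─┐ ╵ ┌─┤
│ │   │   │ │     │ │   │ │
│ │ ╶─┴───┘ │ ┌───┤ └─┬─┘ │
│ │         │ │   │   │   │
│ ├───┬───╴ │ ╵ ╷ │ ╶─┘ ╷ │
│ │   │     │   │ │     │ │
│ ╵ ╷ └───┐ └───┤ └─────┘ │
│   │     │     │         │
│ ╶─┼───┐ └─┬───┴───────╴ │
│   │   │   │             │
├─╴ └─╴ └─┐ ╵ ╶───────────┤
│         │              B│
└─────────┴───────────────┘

Using BFS to find shortest path:
Start: (0, 0), End: (13, 12)
Path found:
(0,0) → (1,0) → (1,1) → (1,2) → (2,2) → (2,1) → (3,1) → (4,1) → (5,1) → (5,2) → (6,2) → (6,1) → (6,0) → (7,0) → (8,0) → (9,0) → (10,0) → (11,0) → (11,1) → (10,1) → (10,2) → (11,2) → (11,3) → (11,4) → (12,4) → (12,5) → (13,5) → (13,6) → (13,7) → (13,8) → (13,9) → (13,10) → (13,11) → (13,12)
Number of steps: 33

Solution:

┌───────┬─────────┬───┬───┐
│A      │         │   │   │
│ ╶───┐ │ ╶─┬───┐ └─┐ ╵ ╷ │
│↳ → ↓│ │   │   │   │   │ │
│ ┌─╴ │ ├─┬─┘ ╷ └─┐ └───┤ │
│ │↓ ↲│ │ │   │   │     │ │
│ │ ┌─┤ │ ╵ ╷ ├─┐ └─┬─╴ │ │
│ │↓│ │ │   │ │ │   │   │ │
│ │ │ ╵ │ ┌─┘ │ │ ┌─┘ ┌─┘ │
│ │↓│   │ │   │ │ │   │   │
│ │ └─┐ │ │ ╶─┤ ╵ │ ╶─┴─┐ │
│ │↳ ↓│ │ │   │   │     │ │
├─┴─╴ │ │ ├─╴ │ ╶─┴───┐ ╵ │
│↓ ← ↲│ │ │   │       │   │
│ ┌─┬─┘ │ │ ┌─┘ ┌─────┼─╴ │
│↓│ │   │ │ │   │     │   │
│ │ ╵ ┌─┘ │ ├───┘ ┌─┐ ╵ ┌─┤
│↓│   │   │ │     │ │   │ │
│ │ ╶─┴───┘ │ ┌───┤ └─┬─┘ │
│↓│         │ │   │   │   │
│ ├───┬───╴ │ ╵ ╷ │ ╶─┘ ╷ │
│↓│↱ ↓│     │   │ │     │ │
│ ╵ ╷ └───┐ └───┤ └─────┘ │
│↳ ↑│↳ → ↓│     │         │
│ ╶─┼───┐ └─┬───┴───────╴ │
│   │   │↳ ↓│             │
├─╴ └─╴ └─┐ ╵ ╶───────────┤
│         │↳ → → → → → → B│
└─────────┴───────────────┘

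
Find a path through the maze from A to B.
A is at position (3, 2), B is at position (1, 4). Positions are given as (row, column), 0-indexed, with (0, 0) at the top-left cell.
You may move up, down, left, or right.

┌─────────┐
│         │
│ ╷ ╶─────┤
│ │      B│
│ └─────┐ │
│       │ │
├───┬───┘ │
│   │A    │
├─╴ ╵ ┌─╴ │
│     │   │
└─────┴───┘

Finding the shortest path from (3, 2) to (1, 4):
Path length: 4 steps
Directions: right → right → up → up

Solution:

┌─────────┐
│         │
│ ╷ ╶─────┤
│ │      B│
│ └─────┐ │
│       │↑│
├───┬───┘ │
│   │A → ↑│
├─╴ ╵ ┌─╴ │
│     │   │
└─────┴───┘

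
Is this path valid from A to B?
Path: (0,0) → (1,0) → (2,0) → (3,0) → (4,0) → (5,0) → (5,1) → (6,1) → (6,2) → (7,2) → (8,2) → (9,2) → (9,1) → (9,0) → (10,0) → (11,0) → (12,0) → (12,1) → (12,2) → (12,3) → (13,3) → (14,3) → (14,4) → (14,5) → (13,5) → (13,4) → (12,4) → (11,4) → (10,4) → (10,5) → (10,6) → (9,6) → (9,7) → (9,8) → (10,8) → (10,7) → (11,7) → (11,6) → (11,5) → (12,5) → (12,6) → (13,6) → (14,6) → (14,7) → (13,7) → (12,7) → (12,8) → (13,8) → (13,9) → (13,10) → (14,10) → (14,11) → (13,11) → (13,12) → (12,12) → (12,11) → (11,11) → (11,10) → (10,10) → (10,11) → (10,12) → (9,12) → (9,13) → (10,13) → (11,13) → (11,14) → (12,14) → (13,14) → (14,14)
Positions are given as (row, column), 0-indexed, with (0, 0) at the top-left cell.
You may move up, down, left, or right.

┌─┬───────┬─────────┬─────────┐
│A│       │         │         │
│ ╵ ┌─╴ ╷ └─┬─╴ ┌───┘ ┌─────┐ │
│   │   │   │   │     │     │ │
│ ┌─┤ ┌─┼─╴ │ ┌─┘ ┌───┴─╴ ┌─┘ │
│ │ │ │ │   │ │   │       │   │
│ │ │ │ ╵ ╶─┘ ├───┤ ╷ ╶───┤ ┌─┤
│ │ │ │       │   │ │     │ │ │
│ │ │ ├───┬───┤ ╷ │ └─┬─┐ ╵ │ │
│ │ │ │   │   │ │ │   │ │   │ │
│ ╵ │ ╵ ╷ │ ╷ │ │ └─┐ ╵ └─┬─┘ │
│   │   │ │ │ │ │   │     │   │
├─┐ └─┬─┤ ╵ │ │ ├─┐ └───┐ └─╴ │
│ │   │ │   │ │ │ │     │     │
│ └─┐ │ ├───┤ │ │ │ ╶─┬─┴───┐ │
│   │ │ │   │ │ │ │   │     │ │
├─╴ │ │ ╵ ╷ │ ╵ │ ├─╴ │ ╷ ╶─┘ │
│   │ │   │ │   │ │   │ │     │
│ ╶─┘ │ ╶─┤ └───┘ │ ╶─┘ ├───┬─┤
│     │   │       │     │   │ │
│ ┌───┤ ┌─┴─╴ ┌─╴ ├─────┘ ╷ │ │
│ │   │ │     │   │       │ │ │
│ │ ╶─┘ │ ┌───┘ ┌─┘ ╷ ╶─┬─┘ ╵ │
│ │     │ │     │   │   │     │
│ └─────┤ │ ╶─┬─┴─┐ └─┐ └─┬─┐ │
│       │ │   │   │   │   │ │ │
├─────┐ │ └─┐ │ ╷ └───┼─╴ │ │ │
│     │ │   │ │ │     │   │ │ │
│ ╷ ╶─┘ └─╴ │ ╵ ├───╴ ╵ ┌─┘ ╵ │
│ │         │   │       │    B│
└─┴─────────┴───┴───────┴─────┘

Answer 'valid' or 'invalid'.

Checking path validity:
Result: All consecutive moves are passable.

valid

Correct solution:

┌─┬───────┬─────────┬─────────┐
│A│       │         │         │
│ ╵ ┌─╴ ╷ └─┬─╴ ┌───┘ ┌─────┐ │
│↓  │   │   │   │     │     │ │
│ ┌─┤ ┌─┼─╴ │ ┌─┘ ┌───┴─╴ ┌─┘ │
│↓│ │ │ │   │ │   │       │   │
│ │ │ │ ╵ ╶─┘ ├───┤ ╷ ╶───┤ ┌─┤
│↓│ │ │       │   │ │     │ │ │
│ │ │ ├───┬───┤ ╷ │ └─┬─┐ ╵ │ │
│↓│ │ │   │   │ │ │   │ │   │ │
│ ╵ │ ╵ ╷ │ ╷ │ │ └─┐ ╵ └─┬─┘ │
│↳ ↓│   │ │ │ │ │   │     │   │
├─┐ └─┬─┤ ╵ │ │ ├─┐ └───┐ └─╴ │
│ │↳ ↓│ │   │ │ │ │     │     │
│ └─┐ │ ├───┤ │ │ │ ╶─┬─┴───┐ │
│   │↓│ │   │ │ │ │   │     │ │
├─╴ │ │ ╵ ╷ │ ╵ │ ├─╴ │ ╷ ╶─┘ │
│   │↓│   │ │   │ │   │ │     │
│ ╶─┘ │ ╶─┤ └───┘ │ ╶─┘ ├───┬─┤
│↓ ← ↲│   │  ↱ → ↓│     │↱ ↓│ │
│ ┌───┤ ┌─┴─╴ ┌─╴ ├─────┘ ╷ │ │
│↓│   │ │↱ → ↑│↓ ↲│  ↱ → ↑│↓│ │
│ │ ╶─┘ │ ┌───┘ ┌─┘ ╷ ╶─┬─┘ ╵ │
│↓│     │↑│↓ ← ↲│   │↑ ↰│  ↳ ↓│
│ └─────┤ │ ╶─┬─┴─┐ └─┐ └─┬─┐ │
│↳ → → ↓│↑│↳ ↓│↱ ↓│   │↑ ↰│ │↓│
├─────┐ │ └─┐ │ ╷ └───┼─╴ │ │ │
│     │↓│↑ ↰│↓│↑│↳ → ↓│↱ ↑│ │↓│
│ ╷ ╶─┘ └─╴ │ ╵ ├───╴ ╵ ┌─┘ ╵ │
│ │    ↳ → ↑│↳ ↑│    ↳ ↑│    B│
└─┴─────────┴───┴───────┴─────┘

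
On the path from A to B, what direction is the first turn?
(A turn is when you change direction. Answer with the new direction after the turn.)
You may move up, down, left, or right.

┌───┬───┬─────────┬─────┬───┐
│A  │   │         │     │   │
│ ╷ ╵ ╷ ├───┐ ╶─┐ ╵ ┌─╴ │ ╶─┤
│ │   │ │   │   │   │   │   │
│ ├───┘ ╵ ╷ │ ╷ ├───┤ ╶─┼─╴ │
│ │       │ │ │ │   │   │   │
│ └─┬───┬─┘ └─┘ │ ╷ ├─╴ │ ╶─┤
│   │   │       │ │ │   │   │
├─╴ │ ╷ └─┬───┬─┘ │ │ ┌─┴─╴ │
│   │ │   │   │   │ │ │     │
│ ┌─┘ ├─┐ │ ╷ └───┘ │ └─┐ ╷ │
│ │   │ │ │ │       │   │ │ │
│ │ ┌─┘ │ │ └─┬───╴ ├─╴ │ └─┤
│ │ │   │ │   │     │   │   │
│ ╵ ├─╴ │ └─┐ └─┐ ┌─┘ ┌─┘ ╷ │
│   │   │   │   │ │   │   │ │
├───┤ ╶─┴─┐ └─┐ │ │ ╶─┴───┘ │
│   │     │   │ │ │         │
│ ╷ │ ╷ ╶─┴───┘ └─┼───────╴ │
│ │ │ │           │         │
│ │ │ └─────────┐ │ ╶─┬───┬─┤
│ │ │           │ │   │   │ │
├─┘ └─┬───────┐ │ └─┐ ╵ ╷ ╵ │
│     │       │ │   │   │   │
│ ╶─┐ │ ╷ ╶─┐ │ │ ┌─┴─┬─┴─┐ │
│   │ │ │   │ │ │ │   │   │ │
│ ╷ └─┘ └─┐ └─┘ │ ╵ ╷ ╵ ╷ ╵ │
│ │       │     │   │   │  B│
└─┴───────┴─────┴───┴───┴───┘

Directions: right, down, right, up, right, down, down, right, up, right, down, down, right, right, up, up, left, up, right, right, down, right, up, right, right, down, left, down, right, down, left, down, down, right, down, left, down, left, down, right, right, right, right, down, left, left, left, left, down, right, down, right, up, right, down, right, down, down
First turn direction: down

Solution:

┌───┬───┬─────────┬─────┬───┐
│A ↓│↱ ↓│    ↱ → ↓│↱ → ↓│   │
│ ╷ ╵ ╷ ├───┐ ╶─┐ ╵ ┌─╴ │ ╶─┤
│ │↳ ↑│↓│↱ ↓│↑ ↰│↳ ↑│↓ ↲│   │
│ ├───┘ ╵ ╷ │ ╷ ├───┤ ╶─┼─╴ │
│ │    ↳ ↑│↓│ │↑│   │↳ ↓│   │
│ └─┬───┬─┘ └─┘ │ ╷ ├─╴ │ ╶─┤
│   │   │  ↳ → ↑│ │ │↓ ↲│   │
├─╴ │ ╷ └─┬───┬─┘ │ │ ┌─┴─╴ │
│   │ │   │   │   │ │↓│     │
│ ┌─┘ ├─┐ │ ╷ └───┘ │ └─┐ ╷ │
│ │   │ │ │ │       │↳ ↓│ │ │
│ │ ┌─┘ │ │ └─┬───╴ ├─╴ │ └─┤
│ │ │   │ │   │     │↓ ↲│   │
│ ╵ ├─╴ │ └─┐ └─┐ ┌─┘ ┌─┘ ╷ │
│   │   │   │   │ │↓ ↲│   │ │
├───┤ ╶─┴─┐ └─┐ │ │ ╶─┴───┘ │
│   │     │   │ │ │↳ → → → ↓│
│ ╷ │ ╷ ╶─┴───┘ └─┼───────╴ │
│ │ │ │           │↓ ← ← ← ↲│
│ │ │ └─────────┐ │ ╶─┬───┬─┤
│ │ │           │ │↳ ↓│↱ ↓│ │
├─┘ └─┬───────┐ │ └─┐ ╵ ╷ ╵ │
│     │       │ │   │↳ ↑│↳ ↓│
│ ╶─┐ │ ╷ ╶─┐ │ │ ┌─┴─┬─┴─┐ │
│   │ │ │   │ │ │ │   │   │↓│
│ ╷ └─┘ └─┐ └─┘ │ ╵ ╷ ╵ ╷ ╵ │
│ │       │     │   │   │  B│
└─┴───────┴─────┴───┴───┴───┘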